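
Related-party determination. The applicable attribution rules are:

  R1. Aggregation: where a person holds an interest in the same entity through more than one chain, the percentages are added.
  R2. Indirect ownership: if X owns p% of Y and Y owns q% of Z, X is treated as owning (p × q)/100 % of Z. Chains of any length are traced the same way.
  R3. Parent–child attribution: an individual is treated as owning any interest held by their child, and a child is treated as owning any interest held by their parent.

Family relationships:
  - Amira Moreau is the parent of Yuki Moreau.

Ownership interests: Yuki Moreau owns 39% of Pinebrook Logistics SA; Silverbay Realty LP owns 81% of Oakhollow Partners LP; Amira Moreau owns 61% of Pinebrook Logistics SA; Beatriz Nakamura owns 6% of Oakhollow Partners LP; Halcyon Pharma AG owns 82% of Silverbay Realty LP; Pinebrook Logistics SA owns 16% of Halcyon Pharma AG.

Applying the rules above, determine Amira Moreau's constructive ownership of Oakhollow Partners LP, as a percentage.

By parent–child attribution (R3), Amira Moreau is treated as also owning Yuki Moreau's interest in Pinebrook Logistics SA, giving 61% + 39% = 100%.
Chain via Pinebrook Logistics SA → Halcyon Pharma AG → Silverbay Realty LP (R2): 100% × 16% × 82% × 81% = 10.6272% of Oakhollow Partners LP.

10.6272%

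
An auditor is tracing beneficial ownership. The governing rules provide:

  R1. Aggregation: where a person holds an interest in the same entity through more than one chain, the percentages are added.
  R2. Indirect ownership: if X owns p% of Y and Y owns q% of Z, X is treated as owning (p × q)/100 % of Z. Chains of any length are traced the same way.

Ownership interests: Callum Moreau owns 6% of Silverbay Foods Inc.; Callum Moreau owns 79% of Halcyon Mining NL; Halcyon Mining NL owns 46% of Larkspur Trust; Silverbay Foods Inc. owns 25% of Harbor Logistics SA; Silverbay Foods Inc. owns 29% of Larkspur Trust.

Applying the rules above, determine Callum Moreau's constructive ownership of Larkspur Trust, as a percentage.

Chain via Silverbay Foods Inc. (R2): 6% × 29% = 1.74% of Larkspur Trust.
Chain via Halcyon Mining NL (R2): 79% × 46% = 36.34% of Larkspur Trust.
Aggregating (R1): 1.74% + 36.34% = 38.08%.

38.08%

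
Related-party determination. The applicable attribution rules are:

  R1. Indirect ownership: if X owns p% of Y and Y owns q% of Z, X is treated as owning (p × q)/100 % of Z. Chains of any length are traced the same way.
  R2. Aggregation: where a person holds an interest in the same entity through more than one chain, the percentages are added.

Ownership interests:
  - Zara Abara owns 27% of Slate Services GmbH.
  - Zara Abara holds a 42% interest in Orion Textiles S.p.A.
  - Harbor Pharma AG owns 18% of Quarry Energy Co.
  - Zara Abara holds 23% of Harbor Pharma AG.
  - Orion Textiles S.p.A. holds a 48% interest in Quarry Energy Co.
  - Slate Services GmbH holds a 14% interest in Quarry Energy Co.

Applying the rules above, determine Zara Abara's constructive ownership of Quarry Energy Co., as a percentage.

Chain via Slate Services GmbH (R1): 27% × 14% = 3.78% of Quarry Energy Co.
Chain via Orion Textiles S.p.A. (R1): 42% × 48% = 20.16% of Quarry Energy Co.
Chain via Harbor Pharma AG (R1): 23% × 18% = 4.14% of Quarry Energy Co.
Aggregating (R2): 3.78% + 20.16% + 4.14% = 28.08%.

28.08%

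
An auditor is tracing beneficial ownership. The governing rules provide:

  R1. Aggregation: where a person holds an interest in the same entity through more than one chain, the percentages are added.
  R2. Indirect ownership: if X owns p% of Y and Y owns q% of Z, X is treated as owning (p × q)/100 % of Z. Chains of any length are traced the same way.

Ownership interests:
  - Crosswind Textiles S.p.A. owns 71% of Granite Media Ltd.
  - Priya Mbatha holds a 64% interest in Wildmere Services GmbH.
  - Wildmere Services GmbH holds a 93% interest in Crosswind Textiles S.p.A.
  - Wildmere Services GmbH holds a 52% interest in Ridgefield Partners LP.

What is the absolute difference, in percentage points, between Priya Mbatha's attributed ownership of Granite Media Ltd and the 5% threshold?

37.2592

Chain via Wildmere Services GmbH → Crosswind Textiles S.p.A. (R2): 64% × 93% × 71% = 42.2592% of Granite Media Ltd.
42.2592% exceeds the 5% threshold by 37.2592 percentage points.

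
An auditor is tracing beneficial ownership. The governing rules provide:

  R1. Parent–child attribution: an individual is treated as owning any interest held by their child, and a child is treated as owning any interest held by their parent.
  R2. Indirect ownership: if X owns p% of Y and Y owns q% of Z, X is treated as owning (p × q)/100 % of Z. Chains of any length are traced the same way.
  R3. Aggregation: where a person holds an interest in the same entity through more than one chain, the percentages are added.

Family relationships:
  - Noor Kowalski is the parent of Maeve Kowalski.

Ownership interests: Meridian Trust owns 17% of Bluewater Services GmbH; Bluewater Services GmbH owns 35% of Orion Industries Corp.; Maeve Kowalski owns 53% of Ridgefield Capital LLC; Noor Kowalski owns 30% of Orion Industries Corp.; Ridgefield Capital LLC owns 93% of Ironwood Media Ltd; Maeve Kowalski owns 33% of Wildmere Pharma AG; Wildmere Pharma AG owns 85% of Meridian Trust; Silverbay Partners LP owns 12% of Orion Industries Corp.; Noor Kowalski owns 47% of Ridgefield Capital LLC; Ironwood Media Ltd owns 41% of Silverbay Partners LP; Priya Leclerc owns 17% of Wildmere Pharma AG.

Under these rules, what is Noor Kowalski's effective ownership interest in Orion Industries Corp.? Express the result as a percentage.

By parent–child attribution (R1), Noor Kowalski is treated as also owning Maeve Kowalski's interest in Ridgefield Capital LLC, giving 47% + 53% = 100%.
By parent–child attribution (R1), Noor Kowalski is treated as owning Maeve Kowalski's 33% interest in Wildmere Pharma AG.
Chain via Ridgefield Capital LLC → Ironwood Media Ltd → Silverbay Partners LP (R2): 100% × 93% × 41% × 12% = 4.5756% of Orion Industries Corp.
Direct interest in Orion Industries Corp: 30%.
Chain via Wildmere Pharma AG → Meridian Trust → Bluewater Services GmbH (R2): 33% × 85% × 17% × 35% = 1.668975% of Orion Industries Corp.
Aggregating (R3): 4.5756% + 30% + 1.668975% = 36.244575%.

36.244575%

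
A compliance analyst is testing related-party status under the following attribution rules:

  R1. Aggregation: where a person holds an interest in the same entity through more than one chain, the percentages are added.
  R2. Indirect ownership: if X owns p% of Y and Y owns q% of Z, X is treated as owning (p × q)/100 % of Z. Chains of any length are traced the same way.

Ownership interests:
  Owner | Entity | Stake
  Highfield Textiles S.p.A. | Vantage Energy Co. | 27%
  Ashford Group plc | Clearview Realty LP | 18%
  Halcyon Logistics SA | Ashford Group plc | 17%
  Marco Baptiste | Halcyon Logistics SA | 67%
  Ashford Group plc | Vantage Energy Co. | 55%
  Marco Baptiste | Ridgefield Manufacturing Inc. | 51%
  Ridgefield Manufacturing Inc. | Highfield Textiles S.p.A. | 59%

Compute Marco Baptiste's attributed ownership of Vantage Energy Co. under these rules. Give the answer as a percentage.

14.3888%

Chain via Ridgefield Manufacturing Inc. → Highfield Textiles S.p.A. (R2): 51% × 59% × 27% = 8.1243% of Vantage Energy Co.
Chain via Halcyon Logistics SA → Ashford Group plc (R2): 67% × 17% × 55% = 6.2645% of Vantage Energy Co.
Aggregating (R1): 8.1243% + 6.2645% = 14.3888%.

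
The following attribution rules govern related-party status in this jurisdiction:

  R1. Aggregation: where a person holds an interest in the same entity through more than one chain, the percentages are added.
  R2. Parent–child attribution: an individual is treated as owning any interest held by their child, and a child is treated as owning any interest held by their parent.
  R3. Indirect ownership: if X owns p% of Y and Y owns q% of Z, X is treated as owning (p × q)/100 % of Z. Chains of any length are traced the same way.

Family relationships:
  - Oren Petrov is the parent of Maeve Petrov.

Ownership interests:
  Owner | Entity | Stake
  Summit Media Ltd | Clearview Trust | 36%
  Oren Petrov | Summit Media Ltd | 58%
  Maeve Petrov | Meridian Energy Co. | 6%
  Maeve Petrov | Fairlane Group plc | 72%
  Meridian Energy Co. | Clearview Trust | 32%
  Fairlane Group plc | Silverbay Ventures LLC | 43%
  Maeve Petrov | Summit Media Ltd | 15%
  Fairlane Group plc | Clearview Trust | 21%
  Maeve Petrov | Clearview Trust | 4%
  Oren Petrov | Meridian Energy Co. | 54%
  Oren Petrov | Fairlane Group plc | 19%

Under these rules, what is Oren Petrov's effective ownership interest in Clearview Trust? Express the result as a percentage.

By parent–child attribution (R2), Oren Petrov is treated as also owning Maeve Petrov's interest in Meridian Energy Co, giving 54% + 6% = 60%.
By parent–child attribution (R2), Oren Petrov is treated as also owning Maeve Petrov's interest in Summit Media Ltd, giving 58% + 15% = 73%.
By parent–child attribution (R2), Oren Petrov is treated as also owning Maeve Petrov's interest in Fairlane Group plc, giving 19% + 72% = 91%.
By parent–child attribution (R2), Oren Petrov is treated as owning Maeve Petrov's 4% interest in Clearview Trust.
Chain via Meridian Energy Co. (R3): 60% × 32% = 19.2% of Clearview Trust.
Chain via Summit Media Ltd (R3): 73% × 36% = 26.28% of Clearview Trust.
Chain via Fairlane Group plc (R3): 91% × 21% = 19.11% of Clearview Trust.
Direct interest in Clearview Trust: 4%.
Aggregating (R1): 19.2% + 26.28% + 19.11% + 4% = 68.59%.

68.59%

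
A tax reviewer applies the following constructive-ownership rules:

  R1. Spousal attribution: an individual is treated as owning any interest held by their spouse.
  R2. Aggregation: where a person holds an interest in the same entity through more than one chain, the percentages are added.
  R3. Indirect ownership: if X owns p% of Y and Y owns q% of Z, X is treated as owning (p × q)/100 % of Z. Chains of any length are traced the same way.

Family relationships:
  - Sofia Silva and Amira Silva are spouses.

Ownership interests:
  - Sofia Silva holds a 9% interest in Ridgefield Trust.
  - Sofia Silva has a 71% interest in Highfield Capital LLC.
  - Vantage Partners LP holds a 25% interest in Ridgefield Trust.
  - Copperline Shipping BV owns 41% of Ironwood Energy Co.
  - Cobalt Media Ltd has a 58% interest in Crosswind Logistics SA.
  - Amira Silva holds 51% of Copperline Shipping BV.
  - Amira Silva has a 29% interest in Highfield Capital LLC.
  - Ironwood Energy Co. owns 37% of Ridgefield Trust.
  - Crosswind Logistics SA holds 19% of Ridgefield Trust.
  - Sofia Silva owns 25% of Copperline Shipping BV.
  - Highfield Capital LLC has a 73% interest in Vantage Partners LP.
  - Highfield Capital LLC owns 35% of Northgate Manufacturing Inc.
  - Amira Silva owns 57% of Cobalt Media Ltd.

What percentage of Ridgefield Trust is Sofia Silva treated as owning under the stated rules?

By spousal attribution (R1), Sofia Silva is treated as also owning Amira Silva's interest in Highfield Capital LLC, giving 71% + 29% = 100%.
By spousal attribution (R1), Sofia Silva is treated as also owning Amira Silva's interest in Copperline Shipping BV, giving 25% + 51% = 76%.
By spousal attribution (R1), Sofia Silva is treated as owning Amira Silva's 57% interest in Cobalt Media Ltd.
Chain via Highfield Capital LLC → Vantage Partners LP (R3): 100% × 73% × 25% = 18.25% of Ridgefield Trust.
Chain via Copperline Shipping BV → Ironwood Energy Co. (R3): 76% × 41% × 37% = 11.5292% of Ridgefield Trust.
Direct interest in Ridgefield Trust: 9%.
Chain via Cobalt Media Ltd → Crosswind Logistics SA (R3): 57% × 58% × 19% = 6.2814% of Ridgefield Trust.
Aggregating (R2): 18.25% + 11.5292% + 9% + 6.2814% = 45.0606%.

45.0606%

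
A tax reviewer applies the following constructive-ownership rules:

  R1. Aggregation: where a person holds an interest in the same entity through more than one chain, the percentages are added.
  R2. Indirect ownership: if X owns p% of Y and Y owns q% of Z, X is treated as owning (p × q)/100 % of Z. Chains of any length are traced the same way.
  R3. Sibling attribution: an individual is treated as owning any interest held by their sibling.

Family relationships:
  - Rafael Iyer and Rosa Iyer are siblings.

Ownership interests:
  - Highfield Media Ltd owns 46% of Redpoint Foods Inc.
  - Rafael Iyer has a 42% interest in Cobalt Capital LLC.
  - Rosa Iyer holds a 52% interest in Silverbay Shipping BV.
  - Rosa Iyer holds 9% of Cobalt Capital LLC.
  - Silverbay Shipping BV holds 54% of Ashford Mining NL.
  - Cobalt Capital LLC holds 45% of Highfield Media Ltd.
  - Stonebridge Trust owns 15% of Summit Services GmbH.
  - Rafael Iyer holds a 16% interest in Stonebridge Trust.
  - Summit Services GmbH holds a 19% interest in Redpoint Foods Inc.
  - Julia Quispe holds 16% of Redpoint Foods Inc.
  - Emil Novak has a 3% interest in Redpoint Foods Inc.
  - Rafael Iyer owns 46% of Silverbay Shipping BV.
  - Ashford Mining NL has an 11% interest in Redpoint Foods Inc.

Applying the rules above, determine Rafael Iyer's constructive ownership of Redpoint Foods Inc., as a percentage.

By sibling attribution (R3), Rafael Iyer is treated as also owning Rosa Iyer's interest in Cobalt Capital LLC, giving 42% + 9% = 51%.
By sibling attribution (R3), Rafael Iyer is treated as also owning Rosa Iyer's interest in Silverbay Shipping BV, giving 46% + 52% = 98%.
Chain via Cobalt Capital LLC → Highfield Media Ltd (R2): 51% × 45% × 46% = 10.557% of Redpoint Foods Inc.
Chain via Silverbay Shipping BV → Ashford Mining NL (R2): 98% × 54% × 11% = 5.8212% of Redpoint Foods Inc.
Chain via Stonebridge Trust → Summit Services GmbH (R2): 16% × 15% × 19% = 0.456% of Redpoint Foods Inc.
Aggregating (R1): 10.557% + 5.8212% + 0.456% = 16.8342%.

16.8342%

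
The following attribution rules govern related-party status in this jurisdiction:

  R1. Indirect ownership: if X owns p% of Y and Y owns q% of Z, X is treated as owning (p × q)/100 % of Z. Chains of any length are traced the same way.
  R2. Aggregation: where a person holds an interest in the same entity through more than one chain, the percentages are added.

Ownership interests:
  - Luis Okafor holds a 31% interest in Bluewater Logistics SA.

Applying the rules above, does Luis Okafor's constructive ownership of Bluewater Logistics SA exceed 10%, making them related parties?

Yes

Direct interest in Bluewater Logistics SA: 31%.
31% exceeds the 10% threshold, so Luis is a related party to Bluewater Logistics SA.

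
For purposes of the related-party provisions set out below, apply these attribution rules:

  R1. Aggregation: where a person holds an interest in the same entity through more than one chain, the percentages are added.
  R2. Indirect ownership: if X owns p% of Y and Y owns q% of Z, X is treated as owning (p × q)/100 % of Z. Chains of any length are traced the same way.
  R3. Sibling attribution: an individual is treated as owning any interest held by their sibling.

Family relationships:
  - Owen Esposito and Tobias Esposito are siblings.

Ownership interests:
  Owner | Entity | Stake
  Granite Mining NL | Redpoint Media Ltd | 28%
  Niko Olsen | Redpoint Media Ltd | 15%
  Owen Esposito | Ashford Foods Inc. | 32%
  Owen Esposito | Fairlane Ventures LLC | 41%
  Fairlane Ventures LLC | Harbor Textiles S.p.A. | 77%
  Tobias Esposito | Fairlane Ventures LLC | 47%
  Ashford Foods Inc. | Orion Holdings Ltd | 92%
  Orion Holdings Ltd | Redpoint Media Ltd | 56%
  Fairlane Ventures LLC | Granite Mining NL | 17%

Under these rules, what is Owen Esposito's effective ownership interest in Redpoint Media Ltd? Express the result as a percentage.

20.6752%

By sibling attribution (R3), Owen Esposito is treated as also owning Tobias Esposito's interest in Fairlane Ventures LLC, giving 41% + 47% = 88%.
Chain via Ashford Foods Inc. → Orion Holdings Ltd (R2): 32% × 92% × 56% = 16.4864% of Redpoint Media Ltd.
Chain via Fairlane Ventures LLC → Granite Mining NL (R2): 88% × 17% × 28% = 4.1888% of Redpoint Media Ltd.
Aggregating (R1): 16.4864% + 4.1888% = 20.6752%.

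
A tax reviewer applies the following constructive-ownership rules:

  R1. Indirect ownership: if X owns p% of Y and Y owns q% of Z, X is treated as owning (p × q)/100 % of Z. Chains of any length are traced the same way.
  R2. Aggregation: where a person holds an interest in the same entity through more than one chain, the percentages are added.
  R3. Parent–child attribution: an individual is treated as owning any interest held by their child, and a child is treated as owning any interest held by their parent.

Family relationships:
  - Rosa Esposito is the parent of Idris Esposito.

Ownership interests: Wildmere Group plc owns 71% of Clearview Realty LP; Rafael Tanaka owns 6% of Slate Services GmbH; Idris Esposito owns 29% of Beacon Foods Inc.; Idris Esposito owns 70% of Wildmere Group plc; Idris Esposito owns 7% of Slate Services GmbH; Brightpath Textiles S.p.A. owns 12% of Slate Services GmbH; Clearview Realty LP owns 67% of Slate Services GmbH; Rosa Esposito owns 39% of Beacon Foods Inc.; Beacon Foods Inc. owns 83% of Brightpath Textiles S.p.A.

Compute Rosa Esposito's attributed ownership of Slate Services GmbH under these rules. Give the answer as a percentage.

47.0718%

By parent–child attribution (R3), Rosa Esposito is treated as also owning Idris Esposito's interest in Beacon Foods Inc, giving 39% + 29% = 68%.
By parent–child attribution (R3), Rosa Esposito is treated as owning Idris Esposito's 70% interest in Wildmere Group plc.
By parent–child attribution (R3), Rosa Esposito is treated as owning Idris Esposito's 7% interest in Slate Services GmbH.
Chain via Beacon Foods Inc. → Brightpath Textiles S.p.A. (R1): 68% × 83% × 12% = 6.7728% of Slate Services GmbH.
Chain via Wildmere Group plc → Clearview Realty LP (R1): 70% × 71% × 67% = 33.299% of Slate Services GmbH.
Direct interest in Slate Services GmbH: 7%.
Aggregating (R2): 6.7728% + 33.299% + 7% = 47.0718%.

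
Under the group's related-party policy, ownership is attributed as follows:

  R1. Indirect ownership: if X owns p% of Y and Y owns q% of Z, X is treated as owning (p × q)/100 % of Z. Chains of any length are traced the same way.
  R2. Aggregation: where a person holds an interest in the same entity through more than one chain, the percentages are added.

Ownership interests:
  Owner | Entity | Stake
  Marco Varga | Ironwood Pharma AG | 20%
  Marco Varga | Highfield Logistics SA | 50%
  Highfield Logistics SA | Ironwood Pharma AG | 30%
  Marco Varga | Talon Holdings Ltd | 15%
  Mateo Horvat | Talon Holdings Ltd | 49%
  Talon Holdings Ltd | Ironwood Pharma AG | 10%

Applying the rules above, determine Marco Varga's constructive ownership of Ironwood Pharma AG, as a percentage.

Chain via Highfield Logistics SA (R1): 50% × 30% = 15% of Ironwood Pharma AG.
Chain via Talon Holdings Ltd (R1): 15% × 10% = 1.5% of Ironwood Pharma AG.
Direct interest in Ironwood Pharma AG: 20%.
Aggregating (R2): 15% + 1.5% + 20% = 36.5%.

36.5%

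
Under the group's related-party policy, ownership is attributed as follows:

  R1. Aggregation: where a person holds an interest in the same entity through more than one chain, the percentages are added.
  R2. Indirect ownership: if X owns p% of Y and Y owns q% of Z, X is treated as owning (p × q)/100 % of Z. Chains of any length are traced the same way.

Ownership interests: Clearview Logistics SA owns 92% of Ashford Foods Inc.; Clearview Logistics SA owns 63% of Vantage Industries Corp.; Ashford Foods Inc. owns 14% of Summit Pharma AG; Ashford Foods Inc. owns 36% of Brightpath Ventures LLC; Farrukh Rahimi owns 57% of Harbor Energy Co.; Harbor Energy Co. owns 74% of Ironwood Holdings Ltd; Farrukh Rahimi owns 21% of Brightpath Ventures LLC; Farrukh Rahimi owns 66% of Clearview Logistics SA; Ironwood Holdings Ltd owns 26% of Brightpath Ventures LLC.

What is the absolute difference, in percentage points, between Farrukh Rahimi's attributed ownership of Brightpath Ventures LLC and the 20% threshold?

Chain via Harbor Energy Co. → Ironwood Holdings Ltd (R2): 57% × 74% × 26% = 10.9668% of Brightpath Ventures LLC.
Chain via Clearview Logistics SA → Ashford Foods Inc. (R2): 66% × 92% × 36% = 21.8592% of Brightpath Ventures LLC.
Direct interest in Brightpath Ventures LLC: 21%.
Aggregating (R1): 10.9668% + 21.8592% + 21% = 53.826%.
53.826% exceeds the 20% threshold by 33.826 percentage points.

33.826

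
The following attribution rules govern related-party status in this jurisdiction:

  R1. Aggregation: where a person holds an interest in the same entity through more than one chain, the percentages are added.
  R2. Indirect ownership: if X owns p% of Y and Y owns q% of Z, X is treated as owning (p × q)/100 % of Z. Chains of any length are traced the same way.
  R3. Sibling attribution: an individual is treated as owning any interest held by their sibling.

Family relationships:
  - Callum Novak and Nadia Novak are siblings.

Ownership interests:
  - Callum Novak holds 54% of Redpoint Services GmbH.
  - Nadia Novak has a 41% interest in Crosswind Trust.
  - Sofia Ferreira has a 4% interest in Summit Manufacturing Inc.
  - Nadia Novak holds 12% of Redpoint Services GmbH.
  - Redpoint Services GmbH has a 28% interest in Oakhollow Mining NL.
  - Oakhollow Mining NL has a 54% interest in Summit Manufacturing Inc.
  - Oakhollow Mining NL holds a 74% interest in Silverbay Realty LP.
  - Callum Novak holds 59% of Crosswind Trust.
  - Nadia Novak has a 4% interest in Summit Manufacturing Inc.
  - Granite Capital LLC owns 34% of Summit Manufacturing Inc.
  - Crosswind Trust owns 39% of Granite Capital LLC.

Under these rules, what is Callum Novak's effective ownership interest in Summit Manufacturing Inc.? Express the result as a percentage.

27.2392%

By sibling attribution (R3), Callum Novak is treated as also owning Nadia Novak's interest in Crosswind Trust, giving 59% + 41% = 100%.
By sibling attribution (R3), Callum Novak is treated as also owning Nadia Novak's interest in Redpoint Services GmbH, giving 54% + 12% = 66%.
By sibling attribution (R3), Callum Novak is treated as owning Nadia Novak's 4% interest in Summit Manufacturing Inc.
Chain via Crosswind Trust → Granite Capital LLC (R2): 100% × 39% × 34% = 13.26% of Summit Manufacturing Inc.
Chain via Redpoint Services GmbH → Oakhollow Mining NL (R2): 66% × 28% × 54% = 9.9792% of Summit Manufacturing Inc.
Direct interest in Summit Manufacturing Inc: 4%.
Aggregating (R1): 13.26% + 9.9792% + 4% = 27.2392%.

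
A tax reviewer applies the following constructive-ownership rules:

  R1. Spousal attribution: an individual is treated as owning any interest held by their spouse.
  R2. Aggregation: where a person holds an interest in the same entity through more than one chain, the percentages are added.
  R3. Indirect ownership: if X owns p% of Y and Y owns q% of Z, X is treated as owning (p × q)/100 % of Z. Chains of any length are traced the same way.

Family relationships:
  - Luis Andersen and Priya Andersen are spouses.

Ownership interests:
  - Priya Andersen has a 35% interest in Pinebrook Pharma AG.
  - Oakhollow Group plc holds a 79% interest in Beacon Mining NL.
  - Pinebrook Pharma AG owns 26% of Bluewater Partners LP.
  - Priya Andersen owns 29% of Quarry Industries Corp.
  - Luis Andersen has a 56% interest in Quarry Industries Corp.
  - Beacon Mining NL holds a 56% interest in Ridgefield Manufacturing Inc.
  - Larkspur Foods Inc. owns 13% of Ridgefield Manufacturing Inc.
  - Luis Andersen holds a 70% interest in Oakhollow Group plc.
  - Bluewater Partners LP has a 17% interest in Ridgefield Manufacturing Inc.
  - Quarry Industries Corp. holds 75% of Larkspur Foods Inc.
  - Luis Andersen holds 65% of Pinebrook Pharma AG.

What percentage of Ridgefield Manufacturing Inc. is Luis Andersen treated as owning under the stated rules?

By spousal attribution (R1), Luis Andersen is treated as also owning Priya Andersen's interest in Quarry Industries Corp, giving 56% + 29% = 85%.
By spousal attribution (R1), Luis Andersen is treated as also owning Priya Andersen's interest in Pinebrook Pharma AG, giving 65% + 35% = 100%.
Chain via Oakhollow Group plc → Beacon Mining NL (R3): 70% × 79% × 56% = 30.968% of Ridgefield Manufacturing Inc.
Chain via Quarry Industries Corp. → Larkspur Foods Inc. (R3): 85% × 75% × 13% = 8.2875% of Ridgefield Manufacturing Inc.
Chain via Pinebrook Pharma AG → Bluewater Partners LP (R3): 100% × 26% × 17% = 4.42% of Ridgefield Manufacturing Inc.
Aggregating (R2): 30.968% + 8.2875% + 4.42% = 43.6755%.

43.6755%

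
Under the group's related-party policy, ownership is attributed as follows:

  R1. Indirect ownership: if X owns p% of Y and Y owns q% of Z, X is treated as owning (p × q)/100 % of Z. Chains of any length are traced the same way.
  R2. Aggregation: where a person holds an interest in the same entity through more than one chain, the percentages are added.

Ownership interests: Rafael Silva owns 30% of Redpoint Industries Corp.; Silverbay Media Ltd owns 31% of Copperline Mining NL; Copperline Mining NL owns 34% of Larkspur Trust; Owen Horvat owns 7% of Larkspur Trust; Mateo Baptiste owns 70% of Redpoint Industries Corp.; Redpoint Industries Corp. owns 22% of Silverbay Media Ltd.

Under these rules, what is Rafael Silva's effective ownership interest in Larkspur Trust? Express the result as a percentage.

Chain via Redpoint Industries Corp. → Silverbay Media Ltd → Copperline Mining NL (R1): 30% × 22% × 31% × 34% = 0.69564% of Larkspur Trust.

0.69564%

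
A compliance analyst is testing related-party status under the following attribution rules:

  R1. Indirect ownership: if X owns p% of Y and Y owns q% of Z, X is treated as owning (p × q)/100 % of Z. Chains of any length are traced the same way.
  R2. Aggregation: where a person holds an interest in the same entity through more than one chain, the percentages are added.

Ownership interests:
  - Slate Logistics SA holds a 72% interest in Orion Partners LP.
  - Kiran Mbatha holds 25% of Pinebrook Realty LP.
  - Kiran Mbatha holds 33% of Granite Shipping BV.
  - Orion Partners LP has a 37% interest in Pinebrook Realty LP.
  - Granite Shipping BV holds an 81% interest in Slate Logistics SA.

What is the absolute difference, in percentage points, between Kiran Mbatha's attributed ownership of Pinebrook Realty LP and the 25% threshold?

Chain via Granite Shipping BV → Slate Logistics SA → Orion Partners LP (R1): 33% × 81% × 72% × 37% = 7.120872% of Pinebrook Realty LP.
Direct interest in Pinebrook Realty LP: 25%.
Aggregating (R2): 7.120872% + 25% = 32.120872%.
32.120872% exceeds the 25% threshold by 7.120872 percentage points.

7.120872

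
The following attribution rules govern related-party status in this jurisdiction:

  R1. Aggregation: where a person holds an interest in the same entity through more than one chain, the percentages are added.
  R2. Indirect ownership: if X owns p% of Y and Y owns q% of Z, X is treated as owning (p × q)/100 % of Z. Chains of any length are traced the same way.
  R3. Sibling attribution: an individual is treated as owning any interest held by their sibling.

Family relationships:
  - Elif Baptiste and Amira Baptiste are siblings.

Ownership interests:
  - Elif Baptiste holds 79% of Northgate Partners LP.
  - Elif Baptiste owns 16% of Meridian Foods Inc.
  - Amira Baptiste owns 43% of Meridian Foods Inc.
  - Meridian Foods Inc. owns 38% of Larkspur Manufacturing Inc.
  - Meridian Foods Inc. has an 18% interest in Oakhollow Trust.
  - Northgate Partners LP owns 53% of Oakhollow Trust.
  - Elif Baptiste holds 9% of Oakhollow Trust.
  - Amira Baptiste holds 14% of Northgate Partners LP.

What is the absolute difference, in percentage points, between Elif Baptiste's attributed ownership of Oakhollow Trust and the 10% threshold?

58.91

By sibling attribution (R3), Elif Baptiste is treated as also owning Amira Baptiste's interest in Meridian Foods Inc, giving 16% + 43% = 59%.
By sibling attribution (R3), Elif Baptiste is treated as also owning Amira Baptiste's interest in Northgate Partners LP, giving 79% + 14% = 93%.
Chain via Meridian Foods Inc. (R2): 59% × 18% = 10.62% of Oakhollow Trust.
Chain via Northgate Partners LP (R2): 93% × 53% = 49.29% of Oakhollow Trust.
Direct interest in Oakhollow Trust: 9%.
Aggregating (R1): 10.62% + 49.29% + 9% = 68.91%.
68.91% exceeds the 10% threshold by 58.91 percentage points.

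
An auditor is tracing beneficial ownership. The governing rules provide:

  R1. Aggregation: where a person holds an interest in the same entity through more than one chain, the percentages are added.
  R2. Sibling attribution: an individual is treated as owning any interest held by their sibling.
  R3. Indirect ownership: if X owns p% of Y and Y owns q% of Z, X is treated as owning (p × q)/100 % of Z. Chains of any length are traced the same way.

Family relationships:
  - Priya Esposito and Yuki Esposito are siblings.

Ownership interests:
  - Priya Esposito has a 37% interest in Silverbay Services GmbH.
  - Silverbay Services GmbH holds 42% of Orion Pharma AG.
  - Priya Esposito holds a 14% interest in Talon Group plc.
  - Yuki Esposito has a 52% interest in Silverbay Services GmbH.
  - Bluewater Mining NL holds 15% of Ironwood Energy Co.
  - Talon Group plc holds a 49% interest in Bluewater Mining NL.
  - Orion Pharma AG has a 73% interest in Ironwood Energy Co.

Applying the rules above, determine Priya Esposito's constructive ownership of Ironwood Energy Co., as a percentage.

28.3164%

By sibling attribution (R2), Priya Esposito is treated as also owning Yuki Esposito's interest in Silverbay Services GmbH, giving 37% + 52% = 89%.
Chain via Talon Group plc → Bluewater Mining NL (R3): 14% × 49% × 15% = 1.029% of Ironwood Energy Co.
Chain via Silverbay Services GmbH → Orion Pharma AG (R3): 89% × 42% × 73% = 27.2874% of Ironwood Energy Co.
Aggregating (R1): 1.029% + 27.2874% = 28.3164%.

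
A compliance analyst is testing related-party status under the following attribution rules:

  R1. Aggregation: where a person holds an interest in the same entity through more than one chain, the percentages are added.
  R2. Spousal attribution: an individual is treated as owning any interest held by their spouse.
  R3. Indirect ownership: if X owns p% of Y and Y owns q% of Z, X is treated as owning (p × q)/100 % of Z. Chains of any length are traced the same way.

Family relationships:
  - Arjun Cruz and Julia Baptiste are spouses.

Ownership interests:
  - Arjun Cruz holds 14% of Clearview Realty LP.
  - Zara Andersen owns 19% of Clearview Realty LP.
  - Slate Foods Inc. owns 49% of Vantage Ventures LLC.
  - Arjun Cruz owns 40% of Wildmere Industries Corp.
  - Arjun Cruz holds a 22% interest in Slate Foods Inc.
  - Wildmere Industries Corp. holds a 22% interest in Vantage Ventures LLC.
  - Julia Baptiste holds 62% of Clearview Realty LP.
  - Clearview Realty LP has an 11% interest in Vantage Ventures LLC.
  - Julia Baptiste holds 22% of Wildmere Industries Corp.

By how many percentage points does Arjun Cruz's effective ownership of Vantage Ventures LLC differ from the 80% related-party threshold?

By spousal attribution (R2), Arjun Cruz is treated as also owning Julia Baptiste's interest in Clearview Realty LP, giving 14% + 62% = 76%.
By spousal attribution (R2), Arjun Cruz is treated as also owning Julia Baptiste's interest in Wildmere Industries Corp, giving 40% + 22% = 62%.
Chain via Clearview Realty LP (R3): 76% × 11% = 8.36% of Vantage Ventures LLC.
Chain via Slate Foods Inc. (R3): 22% × 49% = 10.78% of Vantage Ventures LLC.
Chain via Wildmere Industries Corp. (R3): 62% × 22% = 13.64% of Vantage Ventures LLC.
Aggregating (R1): 8.36% + 10.78% + 13.64% = 32.78%.
32.78% falls short of the 80% threshold by 47.22 percentage points.

47.22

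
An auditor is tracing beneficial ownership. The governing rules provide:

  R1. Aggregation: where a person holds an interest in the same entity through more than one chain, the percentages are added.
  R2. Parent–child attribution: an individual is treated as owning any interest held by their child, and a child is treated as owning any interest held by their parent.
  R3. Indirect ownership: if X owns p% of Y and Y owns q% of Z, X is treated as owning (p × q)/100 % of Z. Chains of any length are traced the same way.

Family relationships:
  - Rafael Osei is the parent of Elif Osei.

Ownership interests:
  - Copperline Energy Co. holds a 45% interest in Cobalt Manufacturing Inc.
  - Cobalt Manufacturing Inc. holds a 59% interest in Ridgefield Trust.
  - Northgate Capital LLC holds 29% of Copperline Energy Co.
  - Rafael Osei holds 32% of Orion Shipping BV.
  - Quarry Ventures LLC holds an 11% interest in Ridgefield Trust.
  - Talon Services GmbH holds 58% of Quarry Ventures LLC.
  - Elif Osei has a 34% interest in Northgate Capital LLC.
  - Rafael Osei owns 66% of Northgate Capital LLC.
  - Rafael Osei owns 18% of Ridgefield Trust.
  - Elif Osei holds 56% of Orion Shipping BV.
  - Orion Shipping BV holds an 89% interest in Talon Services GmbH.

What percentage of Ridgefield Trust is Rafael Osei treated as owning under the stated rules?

30.696316%

By parent–child attribution (R2), Rafael Osei is treated as also owning Elif Osei's interest in Orion Shipping BV, giving 32% + 56% = 88%.
By parent–child attribution (R2), Rafael Osei is treated as also owning Elif Osei's interest in Northgate Capital LLC, giving 66% + 34% = 100%.
Chain via Orion Shipping BV → Talon Services GmbH → Quarry Ventures LLC (R3): 88% × 89% × 58% × 11% = 4.996816% of Ridgefield Trust.
Chain via Northgate Capital LLC → Copperline Energy Co. → Cobalt Manufacturing Inc. (R3): 100% × 29% × 45% × 59% = 7.6995% of Ridgefield Trust.
Direct interest in Ridgefield Trust: 18%.
Aggregating (R1): 4.996816% + 7.6995% + 18% = 30.696316%.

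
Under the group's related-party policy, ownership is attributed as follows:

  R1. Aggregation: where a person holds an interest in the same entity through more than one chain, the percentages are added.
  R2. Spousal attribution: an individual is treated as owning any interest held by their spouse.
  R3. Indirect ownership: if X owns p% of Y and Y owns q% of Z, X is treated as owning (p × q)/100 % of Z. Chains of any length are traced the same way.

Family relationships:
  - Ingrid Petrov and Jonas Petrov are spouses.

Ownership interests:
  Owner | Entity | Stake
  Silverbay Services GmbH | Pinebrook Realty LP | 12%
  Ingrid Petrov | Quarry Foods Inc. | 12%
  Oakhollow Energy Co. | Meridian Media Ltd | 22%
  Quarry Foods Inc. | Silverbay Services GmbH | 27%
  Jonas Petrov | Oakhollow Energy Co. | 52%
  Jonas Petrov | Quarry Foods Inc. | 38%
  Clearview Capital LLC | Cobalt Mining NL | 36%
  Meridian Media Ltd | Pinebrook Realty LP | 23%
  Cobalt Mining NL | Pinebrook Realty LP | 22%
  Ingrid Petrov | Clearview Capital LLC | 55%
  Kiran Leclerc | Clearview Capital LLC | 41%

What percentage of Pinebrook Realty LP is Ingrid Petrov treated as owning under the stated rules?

8.6072%

By spousal attribution (R2), Ingrid Petrov is treated as also owning Jonas Petrov's interest in Quarry Foods Inc, giving 12% + 38% = 50%.
By spousal attribution (R2), Ingrid Petrov is treated as owning Jonas Petrov's 52% interest in Oakhollow Energy Co.
Chain via Clearview Capital LLC → Cobalt Mining NL (R3): 55% × 36% × 22% = 4.356% of Pinebrook Realty LP.
Chain via Quarry Foods Inc. → Silverbay Services GmbH (R3): 50% × 27% × 12% = 1.62% of Pinebrook Realty LP.
Chain via Oakhollow Energy Co. → Meridian Media Ltd (R3): 52% × 22% × 23% = 2.6312% of Pinebrook Realty LP.
Aggregating (R1): 4.356% + 1.62% + 2.6312% = 8.6072%.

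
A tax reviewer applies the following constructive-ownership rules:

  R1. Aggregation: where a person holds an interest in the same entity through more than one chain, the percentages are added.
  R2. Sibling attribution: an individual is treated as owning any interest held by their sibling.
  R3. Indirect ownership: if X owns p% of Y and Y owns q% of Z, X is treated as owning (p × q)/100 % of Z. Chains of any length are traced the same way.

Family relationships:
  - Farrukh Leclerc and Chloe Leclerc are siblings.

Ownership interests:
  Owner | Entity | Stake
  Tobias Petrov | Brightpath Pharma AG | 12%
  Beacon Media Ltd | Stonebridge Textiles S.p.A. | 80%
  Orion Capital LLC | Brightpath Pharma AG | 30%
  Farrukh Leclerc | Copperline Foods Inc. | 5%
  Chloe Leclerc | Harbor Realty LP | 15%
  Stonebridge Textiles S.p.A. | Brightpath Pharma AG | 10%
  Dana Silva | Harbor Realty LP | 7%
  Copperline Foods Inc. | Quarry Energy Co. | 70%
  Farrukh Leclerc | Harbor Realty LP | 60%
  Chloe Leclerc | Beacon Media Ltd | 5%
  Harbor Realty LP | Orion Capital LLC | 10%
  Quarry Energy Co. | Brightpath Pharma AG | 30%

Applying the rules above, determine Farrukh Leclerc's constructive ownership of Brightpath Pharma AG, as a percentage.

3.7%

By sibling attribution (R2), Farrukh Leclerc is treated as also owning Chloe Leclerc's interest in Harbor Realty LP, giving 60% + 15% = 75%.
By sibling attribution (R2), Farrukh Leclerc is treated as owning Chloe Leclerc's 5% interest in Beacon Media Ltd.
Chain via Copperline Foods Inc. → Quarry Energy Co. (R3): 5% × 70% × 30% = 1.05% of Brightpath Pharma AG.
Chain via Harbor Realty LP → Orion Capital LLC (R3): 75% × 10% × 30% = 2.25% of Brightpath Pharma AG.
Chain via Beacon Media Ltd → Stonebridge Textiles S.p.A. (R3): 5% × 80% × 10% = 0.4% of Brightpath Pharma AG.
Aggregating (R1): 1.05% + 2.25% + 0.4% = 3.7%.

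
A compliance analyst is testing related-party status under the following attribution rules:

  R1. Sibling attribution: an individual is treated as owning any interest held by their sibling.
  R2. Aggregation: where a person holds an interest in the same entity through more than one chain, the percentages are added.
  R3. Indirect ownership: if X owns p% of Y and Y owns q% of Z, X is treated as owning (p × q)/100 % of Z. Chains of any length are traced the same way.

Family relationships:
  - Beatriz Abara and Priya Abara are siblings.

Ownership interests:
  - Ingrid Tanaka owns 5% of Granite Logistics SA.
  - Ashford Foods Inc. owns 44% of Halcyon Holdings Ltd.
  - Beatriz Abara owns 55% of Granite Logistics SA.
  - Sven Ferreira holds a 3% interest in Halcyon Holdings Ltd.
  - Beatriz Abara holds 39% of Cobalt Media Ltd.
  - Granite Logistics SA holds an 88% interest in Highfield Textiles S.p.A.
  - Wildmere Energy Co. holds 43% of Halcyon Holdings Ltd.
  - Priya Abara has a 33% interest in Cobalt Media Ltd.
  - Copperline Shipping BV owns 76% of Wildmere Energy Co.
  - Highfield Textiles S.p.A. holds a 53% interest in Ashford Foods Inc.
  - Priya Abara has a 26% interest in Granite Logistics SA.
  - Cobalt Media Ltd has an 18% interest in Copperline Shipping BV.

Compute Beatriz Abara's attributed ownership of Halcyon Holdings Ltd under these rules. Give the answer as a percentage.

20.857824%

By sibling attribution (R1), Beatriz Abara is treated as also owning Priya Abara's interest in Cobalt Media Ltd, giving 39% + 33% = 72%.
By sibling attribution (R1), Beatriz Abara is treated as also owning Priya Abara's interest in Granite Logistics SA, giving 55% + 26% = 81%.
Chain via Cobalt Media Ltd → Copperline Shipping BV → Wildmere Energy Co. (R3): 72% × 18% × 76% × 43% = 4.235328% of Halcyon Holdings Ltd.
Chain via Granite Logistics SA → Highfield Textiles S.p.A. → Ashford Foods Inc. (R3): 81% × 88% × 53% × 44% = 16.622496% of Halcyon Holdings Ltd.
Aggregating (R2): 4.235328% + 16.622496% = 20.857824%.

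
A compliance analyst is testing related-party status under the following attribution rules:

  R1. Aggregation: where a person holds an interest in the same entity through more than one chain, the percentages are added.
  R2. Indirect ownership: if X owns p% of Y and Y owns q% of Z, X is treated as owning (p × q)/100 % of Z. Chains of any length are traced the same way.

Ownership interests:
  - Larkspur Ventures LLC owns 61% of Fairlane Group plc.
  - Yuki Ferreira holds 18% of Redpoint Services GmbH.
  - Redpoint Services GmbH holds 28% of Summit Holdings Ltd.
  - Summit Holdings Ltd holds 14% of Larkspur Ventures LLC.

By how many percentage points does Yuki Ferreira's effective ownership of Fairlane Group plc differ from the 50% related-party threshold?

49.569584

Chain via Redpoint Services GmbH → Summit Holdings Ltd → Larkspur Ventures LLC (R2): 18% × 28% × 14% × 61% = 0.430416% of Fairlane Group plc.
0.430416% falls short of the 50% threshold by 49.569584 percentage points.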